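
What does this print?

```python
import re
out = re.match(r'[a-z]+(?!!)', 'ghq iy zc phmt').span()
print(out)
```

(0, 3)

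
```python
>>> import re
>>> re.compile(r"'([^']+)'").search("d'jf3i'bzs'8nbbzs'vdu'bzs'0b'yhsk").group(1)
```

'jf3i'

`re.search` scans for the first position where the pattern succeeds.
The match spans [1:7] → "'jf3i'".
Captured: group 1 = 'jf3i'.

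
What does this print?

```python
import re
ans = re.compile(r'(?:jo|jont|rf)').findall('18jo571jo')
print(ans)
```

`findall` yields the raw match text (2 of them) because the pattern has no groups.

['jo', 'jo']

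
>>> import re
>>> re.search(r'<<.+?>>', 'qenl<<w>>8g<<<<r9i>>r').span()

The match spans [4:9] → '<<w>>'.

(4, 9)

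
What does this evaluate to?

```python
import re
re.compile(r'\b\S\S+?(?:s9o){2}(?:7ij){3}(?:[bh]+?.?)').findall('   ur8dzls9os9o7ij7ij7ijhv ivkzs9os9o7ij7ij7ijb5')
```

`findall` yields the raw match text (2 of them) because the pattern has no groups.

['ur8dzls9os9o7ij7ij7ijhv', 'ivkzs9os9o7ij7ij7ijb5']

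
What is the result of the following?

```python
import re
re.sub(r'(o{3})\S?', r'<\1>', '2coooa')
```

'2c<ooo>'

Pattern: exactly 3 of a literal 'o' (captured); then optionally a non-whitespace character.
Matches: at [2:6] → 'oooa'.
The replacement refers to a captured group, so each match is rewritten using its own captured text.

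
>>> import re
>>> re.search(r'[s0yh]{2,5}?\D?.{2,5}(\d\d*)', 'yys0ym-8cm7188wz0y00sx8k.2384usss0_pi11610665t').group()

'yys0ym-8'

A non-greedy quantifier consumes as few characters as it can — just enough that the remainder of the pattern still matches from where it stops; whatever follows it matches normally.
The match spans [0:8] → 'yys0ym-8'.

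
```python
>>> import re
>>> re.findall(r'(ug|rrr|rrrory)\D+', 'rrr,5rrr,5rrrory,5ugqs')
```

Alternation tries branches left to right and keeps the first one that lets the overall match succeed at that position.
Walking the string: at [0:4] match 'rrr,', group 1 = 'rrr'; at [5:9] match 'rrr,', group 1 = 'rrr'; at [10:17] match 'rrrory,', group 1 = 'rrr'; at [18:22] match 'ugqs', group 1 = 'ug'.
With a single group, `findall` returns only what that group captured — 4 items.

['rrr', 'rrr', 'rrr', 'ug']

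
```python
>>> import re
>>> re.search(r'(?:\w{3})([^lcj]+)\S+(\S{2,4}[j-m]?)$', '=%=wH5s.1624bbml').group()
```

'wH5s.1624bbml'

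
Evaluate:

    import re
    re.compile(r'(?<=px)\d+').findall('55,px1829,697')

['1829']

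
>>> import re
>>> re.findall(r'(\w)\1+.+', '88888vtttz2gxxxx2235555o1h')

After group 1 captures some text, `\1` only succeeds where that same text appears again.
One capturing group, so `findall` returns just the captured substring from the one match — 1 in all.

['8']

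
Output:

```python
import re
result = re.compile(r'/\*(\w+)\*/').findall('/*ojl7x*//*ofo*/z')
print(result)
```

['ojl7x', 'ofo']

Walking the string: at [0:9] match '/*ojl7x*/', group 1 = 'ojl7x'; at [9:16] match '/*ofo*/', group 1 = 'ofo'.
One capturing group, so `findall` returns just the captured substring from each match — 2 in all.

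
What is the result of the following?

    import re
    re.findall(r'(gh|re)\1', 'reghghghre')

After group 1 captures some text, `\1` only succeeds where that same text appears again.
Walking the string: at [2:6] match 'ghgh', group 1 = 'gh'.
Because there's exactly one group, `findall` drops the full match and keeps group 1 from the one hit.

['gh']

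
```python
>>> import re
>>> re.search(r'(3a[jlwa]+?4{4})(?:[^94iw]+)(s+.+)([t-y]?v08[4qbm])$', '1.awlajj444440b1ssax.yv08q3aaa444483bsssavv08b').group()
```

'3aaa444483bsssavv08b'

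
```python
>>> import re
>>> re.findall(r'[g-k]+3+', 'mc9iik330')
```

['iik33']

The pattern matches one or more of a character in [g-k]; then one or more of a literal '3'.
Scanning left to right: at [3:8] → 'iik33'.
`findall` yields the raw match text (1 of them) because the pattern has no groups.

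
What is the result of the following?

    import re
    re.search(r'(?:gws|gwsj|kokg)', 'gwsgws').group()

'gws'

Unlike `match`, `search` isn't anchored — it looks for the pattern anywhere in the string.
The match spans [0:3] → 'gws'.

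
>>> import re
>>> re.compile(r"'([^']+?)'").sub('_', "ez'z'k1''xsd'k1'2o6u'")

"ez_k1'_k1_"

Matches: at [2:5] → "'z'"; at [8:13] → "'xsd'"; at [15:21] → "'2o6u'".
Each match is replaced by '_'.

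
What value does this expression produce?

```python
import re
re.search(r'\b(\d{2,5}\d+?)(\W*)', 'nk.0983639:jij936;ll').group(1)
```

This matches a word boundary (`\b`, zero-width); then 2 to 5 of a digit, then one or more of a digit (lazy) (captured); then zero or more of a non-word character (captured).
With the lazy modifier that quantifier settles for the fewest repetitions that let the rest of the pattern succeed (the atoms after it are unaffected and can still be greedy).
`re.search` tries every starting position until one works.
The match spans [3:9] → '098363'.
Captured: group 1 = '098363', group 2 = ''.

'098363'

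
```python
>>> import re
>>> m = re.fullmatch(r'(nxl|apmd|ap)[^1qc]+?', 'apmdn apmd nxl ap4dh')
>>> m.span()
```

`re.fullmatch` requires the pattern to consume the entire string.
The match spans [0:20] → 'apmdn apmd nxl ap4dh'.

(0, 20)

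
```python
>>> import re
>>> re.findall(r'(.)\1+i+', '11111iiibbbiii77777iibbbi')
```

`\1` has to match the exact text group 1 already captured.
Walking the string: at [0:8] match '11111iii', group 1 = '1'; at [8:14] match 'bbbiii', group 1 = 'b'; at [14:21] match '77777ii', group 1 = '7'; at [21:25] match 'bbbi', group 1 = 'b'.
One capturing group, so `findall` returns just the captured substring from each match — 4 in all.

['1', 'b', '7', 'b']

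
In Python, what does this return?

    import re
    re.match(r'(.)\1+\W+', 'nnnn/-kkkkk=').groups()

The match spans [0:6] → 'nnnn/-'.
Captured: group 1 = 'n'.

('n',)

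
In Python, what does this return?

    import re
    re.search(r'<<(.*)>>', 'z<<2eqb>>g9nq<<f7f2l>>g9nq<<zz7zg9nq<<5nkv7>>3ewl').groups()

`re.search` scans for the first position where the pattern succeeds.
The match spans [1:45] → '<<2eqb>>g9nq<<f7f2l>>g9nq<<zz7zg9nq<<5nkv7>>'.
Captured: group 1 = '2eqb>>g9nq<<f7f2l>>g9nq<<zz7zg9nq<<5nkv7'.

('2eqb>>g9nq<<f7f2l>>g9nq<<zz7zg9nq<<5nkv7',)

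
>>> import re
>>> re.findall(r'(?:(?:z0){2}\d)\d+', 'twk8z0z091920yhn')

No capturing groups, so `findall` returns the 1 full match string.

['z0z091920']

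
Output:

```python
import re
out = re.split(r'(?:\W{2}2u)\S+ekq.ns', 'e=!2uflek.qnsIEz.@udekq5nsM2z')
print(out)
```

['e', 'M2z']

This matches exactly 2 of a non-word character, then the literal '2u' (non-capturing group); then one or more of a non-whitespace character; then the literal 'ekq', then any character, then the literal 'ns'.
Each match becomes a cut point; 2 segments remain.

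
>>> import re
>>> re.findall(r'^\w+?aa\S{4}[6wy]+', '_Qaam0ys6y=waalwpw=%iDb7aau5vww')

The pattern matches anchored at the start of the string; then one or more of a word character (lazy), then the literal 'aa'; then exactly 4 of a non-whitespace character, then one or more of one of [6wy].
Walking the string: at [0:10] → '_Qaam0ys6y'.
No capturing groups, so `findall` returns the 1 full match string.

['_Qaam0ys6y']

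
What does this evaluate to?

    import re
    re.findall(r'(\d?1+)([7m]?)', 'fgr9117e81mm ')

Pattern: optionally a digit, then one or more of the literal '1' (captured); then optionally one of [7m] (captured).
Walking the string: at [3:7] match '9117', groups = ('911', '7'); at [8:11] match '81m', groups = ('81', 'm').
2 groups means each result is a tuple of 2 captured strings — 2 here.

[('911', '7'), ('81', 'm')]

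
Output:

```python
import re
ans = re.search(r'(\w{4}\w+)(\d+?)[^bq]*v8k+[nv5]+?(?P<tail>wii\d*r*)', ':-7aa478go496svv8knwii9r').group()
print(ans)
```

7aa478go496svv8knwii9r

This matches exactly 4 of a word character, then one or more of a word character (captured); then one or more of a digit (lazy) (captured); then zero or more of any character except [bq], then the literal 'v8', then one or more of the literal 'k'; then one or more of one of [nv5] (lazy); then the literal 'wii', then zero or more of a digit, then zero or more of a literal 'r' (captured as 'tail').
Unlike `match`, `search` isn't anchored — it looks for the pattern anywhere in the string.
The match spans [2:24] → '7aa478go496svv8knwii9r'.
Captured: group 1 = '7aa478go49', group 2 = '6', group 3 = 'wii9r'.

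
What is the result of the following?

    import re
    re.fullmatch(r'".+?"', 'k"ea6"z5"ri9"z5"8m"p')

None

`fullmatch` succeeds only if the pattern covers the string from start to end.
Here the string isn't matched end-to-end, so the call returns None.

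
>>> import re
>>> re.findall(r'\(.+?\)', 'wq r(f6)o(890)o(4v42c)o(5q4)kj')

A non-greedy quantifier consumes as few characters as it can — just enough that the remainder of the pattern still matches from where it stops; whatever follows it matches normally.
Walking the string: at [4:8] → '(f6)'; at [9:14] → '(890)'; at [15:22] → '(4v42c)'; at [23:28] → '(5q4)'.
`findall` yields the raw match text (4 of them) because the pattern has no groups.

['(f6)', '(890)', '(4v42c)', '(5q4)']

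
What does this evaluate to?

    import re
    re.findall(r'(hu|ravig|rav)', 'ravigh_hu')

['ravig', 'hu']

The regex engine tests alternatives in the order written; an earlier branch that matches wins even if a later one would match more.
One capturing group, so `findall` returns just the captured substring from each match — 2 in all.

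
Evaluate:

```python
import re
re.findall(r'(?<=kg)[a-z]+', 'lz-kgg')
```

['g']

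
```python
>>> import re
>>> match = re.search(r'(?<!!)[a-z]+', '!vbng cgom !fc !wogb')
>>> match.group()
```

Because the assertion is negative and zero-width, positions next to the forbidden text are skipped.
The match spans [2:5] → 'bng'.

'bng'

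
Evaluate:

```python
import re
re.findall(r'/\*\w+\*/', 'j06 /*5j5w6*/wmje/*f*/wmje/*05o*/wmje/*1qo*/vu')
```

['/*5j5w6*/', '/*f*/', '/*05o*/', '/*1qo*/']

Walking the string: at [4:13] → '/*5j5w6*/'; at [17:22] → '/*f*/'; at [26:33] → '/*05o*/'; at [37:44] → '/*1qo*/'.
Since nothing is captured, `findall` lists the 4 matched substrings directly.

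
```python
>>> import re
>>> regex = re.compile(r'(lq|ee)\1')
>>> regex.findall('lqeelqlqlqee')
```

['lq']

`\1` has to match the exact text group 1 already captured.
Scanning left to right: at [4:8] match 'lqlq', group 1 = 'lq'.
One capturing group, so `findall` returns just the captured substring from the one match — 1 in all.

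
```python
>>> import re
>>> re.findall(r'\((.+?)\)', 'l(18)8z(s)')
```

Matches: at [1:5] match '(18)', group 1 = '18'; at [7:10] match '(s)', group 1 = 's'.
Because there's exactly one group, `findall` drops the full match and keeps group 1 from each hit.

['18', 's']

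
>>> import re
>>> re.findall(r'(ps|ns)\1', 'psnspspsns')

['ps']

`\1` is not a pattern — it's the concrete string captured by group 1, re-applied verbatim.
Matches: at [4:8] match 'psps', group 1 = 'ps'.
Because there's exactly one group, `findall` drops the full match and keeps group 1 from the one hit.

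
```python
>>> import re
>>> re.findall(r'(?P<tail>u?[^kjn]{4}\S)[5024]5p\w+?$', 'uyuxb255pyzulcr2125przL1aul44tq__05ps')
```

One capturing group, so `findall` returns just the captured substring from the one match — 1 in all.

['uyuxb2']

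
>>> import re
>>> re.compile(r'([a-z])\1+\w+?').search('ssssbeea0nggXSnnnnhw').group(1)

's'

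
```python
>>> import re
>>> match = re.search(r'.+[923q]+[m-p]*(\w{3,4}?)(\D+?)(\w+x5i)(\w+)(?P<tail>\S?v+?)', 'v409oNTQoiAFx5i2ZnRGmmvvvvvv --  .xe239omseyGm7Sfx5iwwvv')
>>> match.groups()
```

('sey', 'G', 'm7Sfx5i', 'wwv', 'v')

This matches one or more of any character, then one or more of one of [923q], then zero or more of a character in [m-p]; then 3 to 4 of a word character (lazy) (captured); then one or more of a non-digit (lazy) (captured); then one or more of a word character, then the literal 'x5i' (captured); then one or more of a word character (captured); then optionally a non-whitespace character, then one or more of the literal 'v' (lazy) (captured as 'tail').
A non-greedy quantifier consumes as few characters as it can — just enough that the remainder of the pattern still matches from where it stops; whatever follows it matches normally.
`re.search` tries every starting position until one works.
The match spans [0:56] → 'v409oNTQoiAFx5i2ZnRGmmvvvvvv --  .xe239omseyGm7Sfx5iwwvv'.
Captured: group 1 = 'sey', group 2 = 'G', group 3 = 'm7Sfx5i', group 4 = 'wwv', group 5 = 'v'.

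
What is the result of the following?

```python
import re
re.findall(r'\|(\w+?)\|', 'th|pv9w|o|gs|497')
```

`findall` collects group 1 from each match (2 total).

['pv9w', 'gs']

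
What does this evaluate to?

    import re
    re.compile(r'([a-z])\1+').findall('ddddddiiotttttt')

`\1` has to match the exact text group 1 already captured.
Matches: at [0:6] match 'dddddd', group 1 = 'd'; at [6:8] match 'ii', group 1 = 'i'; at [9:15] match 'tttttt', group 1 = 't'.
Because there's exactly one group, `findall` drops the full match and keeps group 1 from each hit.

['d', 'i', 't']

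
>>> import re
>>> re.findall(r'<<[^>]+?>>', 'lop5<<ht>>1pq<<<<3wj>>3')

['<<ht>>', '<<<<3wj>>']

With no groups in the pattern, `findall` gives back each whole match — 2 here.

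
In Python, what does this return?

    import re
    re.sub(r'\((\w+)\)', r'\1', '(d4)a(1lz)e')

Matches: at [0:4] → '(d4)'; at [5:10] → '(1lz)'.
Each match is replaced using the text its own group 1 captured.

'd4a1lze'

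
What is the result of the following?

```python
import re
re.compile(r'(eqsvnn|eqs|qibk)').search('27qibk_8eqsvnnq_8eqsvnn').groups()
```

The match spans [2:6] → 'qibk'.
Captured: group 1 = 'qibk'.

('qibk',)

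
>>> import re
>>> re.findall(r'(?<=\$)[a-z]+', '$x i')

['x']

The positive lookaround only admits positions where the adjacent text matches; those characters stay outside the span.
Scanning left to right: at [1:2] → 'x'.
No capturing groups, so `findall` returns the 1 full match string.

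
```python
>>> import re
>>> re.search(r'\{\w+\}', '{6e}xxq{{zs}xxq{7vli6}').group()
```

The match spans [0:4] → '{6e}'.

'{6e}'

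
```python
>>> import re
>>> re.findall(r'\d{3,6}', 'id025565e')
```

['025565']

This matches 3 to 6 of a digit.
Scanning left to right: at [2:8] → '025565'.
Since nothing is captured, `findall` lists the 1 matched substring directly.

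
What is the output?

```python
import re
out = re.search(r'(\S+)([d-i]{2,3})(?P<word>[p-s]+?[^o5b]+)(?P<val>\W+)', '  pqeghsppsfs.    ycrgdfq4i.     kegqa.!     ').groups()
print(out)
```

('pqe', 'gh', 'sppsfs.    ycrgdfq4i.     kegqa.!    ', ' ')

Pattern: one or more of a non-whitespace character (captured); then 2 to 3 of a character in [d-i] (captured); then one or more of a character in [p-s] (lazy), then one or more of any character except [o5b] (captured as 'word'); then one or more of a non-word character (captured as 'val').
`re.search` tries every starting position until one works.
The match spans [2:45] → 'pqeghsppsfs.    ycrgdfq4i.     kegqa.!     '.
Captured: group 1 = 'pqe', group 2 = 'gh', group 3 = 'sppsfs.    ycrgdfq4i.     kegqa.!    ', group 4 = ' '.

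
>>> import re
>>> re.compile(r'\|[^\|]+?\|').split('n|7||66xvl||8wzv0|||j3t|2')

['n', '', '', '|', '2']

`split` removes every match and returns the 5 fragments in between.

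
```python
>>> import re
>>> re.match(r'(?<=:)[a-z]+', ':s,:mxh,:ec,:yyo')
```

The `(?=…)`/`(?<=…)` assertion just peeks at neighbouring text; it doesn't advance the match position.
`match` is anchored at position 0; if the pattern doesn't fit there, it returns None.
Here the string doesn't start with a match, so the call returns None.

None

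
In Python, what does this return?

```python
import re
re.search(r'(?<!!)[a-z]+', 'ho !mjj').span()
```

The negative lookaround is zero-width — it rules out positions where the adjacent text would match, without consuming anything.
Unlike `match`, `search` isn't anchored — it looks for the pattern anywhere in the string.
The match spans [0:2] → 'ho'.

(0, 2)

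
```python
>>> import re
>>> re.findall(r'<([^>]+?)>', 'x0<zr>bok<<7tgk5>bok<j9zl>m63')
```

['zr', '<7tgk5', 'j9zl']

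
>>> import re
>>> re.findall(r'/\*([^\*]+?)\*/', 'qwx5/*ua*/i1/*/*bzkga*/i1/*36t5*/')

Walking the string: at [4:10] match '/*ua*/', group 1 = 'ua'; at [14:23] match '/*bzkga*/', group 1 = 'bzkga'; at [25:33] match '/*36t5*/', group 1 = '36t5'.
Because there's exactly one group, `findall` drops the full match and keeps group 1 from each hit.

['ua', 'bzkga', '36t5']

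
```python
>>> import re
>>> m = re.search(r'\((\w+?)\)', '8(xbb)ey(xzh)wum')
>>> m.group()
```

'(xbb)'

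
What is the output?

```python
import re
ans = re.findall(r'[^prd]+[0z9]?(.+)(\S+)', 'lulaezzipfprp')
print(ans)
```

This matches one or more of any character except [prd], then optionally one of [0z9]; then one or more of any character (captured); then one or more of a non-whitespace character (captured).
Scanning left to right: at [0:13] match 'lulaezzipfprp', groups = ('pfpr', 'p').
`findall` packs the 2 group values into a tuple for every match.

[('pfpr', 'p')]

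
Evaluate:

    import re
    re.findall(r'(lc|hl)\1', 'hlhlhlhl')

['hl', 'hl']

`\1` has to match the exact text group 1 already captured.
One capturing group, so `findall` returns just the captured substring from each match — 2 in all.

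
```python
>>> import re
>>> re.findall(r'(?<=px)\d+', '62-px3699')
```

Because the assertion is zero-width, the text it checks is not consumed and won't appear in the result.
Scanning left to right: at [5:9] → '3699'.
No capturing groups, so `findall` returns the 1 full match string.

['3699']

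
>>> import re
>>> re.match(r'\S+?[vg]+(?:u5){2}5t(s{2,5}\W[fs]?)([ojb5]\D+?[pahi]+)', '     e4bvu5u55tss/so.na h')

None

With `match`, the pattern is implicitly anchored at the beginning.
Here the string doesn't start with a match, so the call returns None.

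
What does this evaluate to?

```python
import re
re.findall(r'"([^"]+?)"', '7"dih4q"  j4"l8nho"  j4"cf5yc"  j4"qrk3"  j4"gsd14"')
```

Scanning left to right: at [1:8] match '"dih4q"', group 1 = 'dih4q'; at [12:19] match '"l8nho"', group 1 = 'l8nho'; at [23:30] match '"cf5yc"', group 1 = 'cf5yc'; at [34:40] match '"qrk3"', group 1 = 'qrk3'; at [44:51] match '"gsd14"', group 1 = 'gsd14'.
Because there's exactly one group, `findall` drops the full match and keeps group 1 from each hit.

['dih4q', 'l8nho', 'cf5yc', 'qrk3', 'gsd14']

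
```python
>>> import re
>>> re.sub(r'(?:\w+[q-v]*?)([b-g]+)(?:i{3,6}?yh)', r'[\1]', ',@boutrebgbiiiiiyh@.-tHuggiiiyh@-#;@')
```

Pattern: one or more of a word character, then zero or more of a character in [q-v] (lazy) (non-capturing group); then one or more of a character in [b-g] (captured); then 3 to 6 of the literal 'i' (lazy), then the literal 'yh' (non-capturing group).
Matches: at [2:18] → 'boutrebgbiiiiiyh'; at [21:31] → 'tHuggiiiyh'.
Each match is replaced using the text its own group 1 captured.

',@[b]@.-[g]@-#;@'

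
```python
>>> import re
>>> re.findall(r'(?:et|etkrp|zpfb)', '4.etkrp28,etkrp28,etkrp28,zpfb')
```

['et', 'et', 'et', 'zpfb']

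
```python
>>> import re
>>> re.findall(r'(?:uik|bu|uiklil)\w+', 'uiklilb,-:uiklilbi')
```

['uiklilb', 'uiklilbi']

No capturing groups, so `findall` returns the 2 full match strings.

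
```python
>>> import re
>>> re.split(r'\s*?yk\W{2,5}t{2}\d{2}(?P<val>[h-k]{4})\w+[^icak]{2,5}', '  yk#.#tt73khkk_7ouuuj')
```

Pattern: zero or more of whitespace (lazy), then the literal 'yk', then 2 to 5 of a non-word character; then exactly 2 of a literal 't', then exactly 2 of a digit; then exactly 4 of a character in [h-k] (captured as 'val'); then one or more of a word character; then 2 to 5 of any character except [icak].
Matches to split on: at [0:22] → '  yk#.#tt73khkk_7ouuuj'.
`re.split` interleaves the captured-group text with the surrounding fragments.

['', 'khkk', '']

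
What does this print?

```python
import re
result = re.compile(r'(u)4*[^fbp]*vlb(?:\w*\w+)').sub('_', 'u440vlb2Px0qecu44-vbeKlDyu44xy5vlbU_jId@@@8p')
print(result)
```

_-vbeKlDy_@@@8p

Every occurrence is swapped for '_'.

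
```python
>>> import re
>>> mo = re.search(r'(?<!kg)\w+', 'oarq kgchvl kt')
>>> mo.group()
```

'oarq'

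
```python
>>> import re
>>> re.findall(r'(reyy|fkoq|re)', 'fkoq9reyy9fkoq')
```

['fkoq', 'reyy', 'fkoq']

The regex engine tests alternatives in the order written; an earlier branch that matches wins even if a later one would match more.
Because there's exactly one group, `findall` drops the full match and keeps group 1 from each hit.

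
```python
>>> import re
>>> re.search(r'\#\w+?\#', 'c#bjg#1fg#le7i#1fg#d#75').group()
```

The match spans [1:6] → '#bjg#'.

'#bjg#'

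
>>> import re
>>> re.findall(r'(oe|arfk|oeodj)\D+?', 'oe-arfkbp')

['oe', 'arfk']

Scanning left to right: at [0:3] match 'oe-', group 1 = 'oe'; at [3:8] match 'arfkb', group 1 = 'arfk'.
With a single group, `findall` returns only what that group captured — 2 items.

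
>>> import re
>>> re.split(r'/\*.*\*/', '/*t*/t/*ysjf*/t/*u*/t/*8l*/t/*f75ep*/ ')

['', ' ']

Matches to split on: at [0:37] → '/*t*/t/*ysjf*/t/*u*/t/*8l*/t/*f75ep*/'.
`split` removes every match and returns the 2 fragments in between.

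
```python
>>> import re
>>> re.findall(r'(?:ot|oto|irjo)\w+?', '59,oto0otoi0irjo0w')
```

['oto', 'oto', 'irjo0']

Branches in `(...|...)` are attempted left-to-right; the first branch that allows the whole pattern to succeed is taken.
Matches: at [3:6] → 'oto'; at [7:10] → 'oto'; at [12:17] → 'irjo0'.
With no groups in the pattern, `findall` gives back each whole match — 3 here.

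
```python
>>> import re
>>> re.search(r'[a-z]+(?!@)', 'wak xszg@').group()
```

`(?!…)`/`(?<!…)` only lets a position through if the neighbouring text does NOT match; no characters are consumed.
The match spans [0:3] → 'wak'.

'wak'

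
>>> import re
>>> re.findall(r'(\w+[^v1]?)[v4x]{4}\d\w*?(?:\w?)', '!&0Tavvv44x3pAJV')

['0Tavv']

This matches one or more of a word character, then optionally any character except [v1] (captured); then exactly 4 of one of [v4x], then a digit, then zero or more of a word character (lazy); then optionally a word character (non-capturing group).
Scanning left to right: at [2:13] match '0Tavvv44x3p', group 1 = '0Tavv'.
With a single group, `findall` returns only what that group captured — 1 item.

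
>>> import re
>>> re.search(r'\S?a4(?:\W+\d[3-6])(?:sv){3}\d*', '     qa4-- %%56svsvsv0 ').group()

The pattern matches optionally a non-whitespace character, then the literal 'a4'; then one or more of a non-word character, then a digit, then a character in [3-6] (non-capturing group); then the literal 'sv' repeated 3 times, then zero or more of a digit.
`re.search` tries every starting position until one works.
The match spans [5:22] → 'qa4-- %%56svsvsv0'.

'qa4-- %%56svsvsv0'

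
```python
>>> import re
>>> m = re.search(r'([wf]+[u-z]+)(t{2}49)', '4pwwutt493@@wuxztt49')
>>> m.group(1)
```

This matches one or more of one of [wf], then one or more of a character in [u-z] (captured); then exactly 2 of a literal 't', then the literal '49' (captured).
`search` walks the string left to right and returns the first match it finds.
The match spans [2:9] → 'wwutt49'.
Captured: group 1 = 'wwu', group 2 = 'tt49'.

'wwu'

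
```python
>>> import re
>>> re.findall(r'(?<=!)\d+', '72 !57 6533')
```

['57']

Lookahead/lookbehind check context without consuming it, so the matched span excludes the asserted characters.
With no groups in the pattern, `findall` gives back each whole match — 1 here.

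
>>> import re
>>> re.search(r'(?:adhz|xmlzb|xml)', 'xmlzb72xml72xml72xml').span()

`|` is ordered: at each position the engine commits to the first alternative that works.
`re.search` tries every starting position until one works.
The match spans [0:5] → 'xmlzb'.

(0, 5)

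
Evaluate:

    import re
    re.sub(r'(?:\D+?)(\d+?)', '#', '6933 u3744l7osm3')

'6933#744##'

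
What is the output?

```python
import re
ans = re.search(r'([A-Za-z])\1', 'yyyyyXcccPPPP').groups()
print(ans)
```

`\1` has to match the exact text group 1 already captured.
`re.search` scans for the first position where the pattern succeeds.
The match spans [0:2] → 'yy'.
Captured: group 1 = 'y'.

('y',)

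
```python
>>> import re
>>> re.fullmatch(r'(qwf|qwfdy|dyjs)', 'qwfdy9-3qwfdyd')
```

None

`re.fullmatch` is like wrapping the pattern in `^…$` (in single-line mode).
Here there's no way to consume every character, so the call returns None.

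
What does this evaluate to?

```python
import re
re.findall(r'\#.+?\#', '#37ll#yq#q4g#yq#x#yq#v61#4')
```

['#37ll#', '#q4g#', '#x#', '#v61#']

The `?` after the quantifier makes it lazy — it takes as little as possible before letting the rest of the pattern try.
Walking the string: at [0:6] → '#37ll#'; at [8:13] → '#q4g#'; at [15:18] → '#x#'; at [20:25] → '#v61#'.
Since nothing is captured, `findall` lists the 4 matched substrings directly.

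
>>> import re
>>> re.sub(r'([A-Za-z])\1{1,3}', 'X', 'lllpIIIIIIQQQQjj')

The backreference `\1` re-matches whatever the first group consumed, character for character.
`sub` substitutes 'X' at each match site.

'XpXXXX'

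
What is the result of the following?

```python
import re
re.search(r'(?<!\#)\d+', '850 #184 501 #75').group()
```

'850'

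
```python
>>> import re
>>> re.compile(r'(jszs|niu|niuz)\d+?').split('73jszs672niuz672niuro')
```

['73', 'jszs', '72', 'niuz', '72niuro']

Matches to split on: at [2:7] → 'jszs6'; at [9:14] → 'niuz6'.
With a capturing group present, the delimiter's captured portion is kept in the result list.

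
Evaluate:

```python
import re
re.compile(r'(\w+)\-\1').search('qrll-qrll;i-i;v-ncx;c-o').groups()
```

After group 1 captures some text, `\1` only succeeds where that same text appears again.
`re.search` scans for the first position where the pattern succeeds.
The match spans [0:9] → 'qrll-qrll'.
Captured: group 1 = 'qrll'.

('qrll',)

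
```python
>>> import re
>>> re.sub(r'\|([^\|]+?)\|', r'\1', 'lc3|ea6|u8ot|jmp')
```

The replacement refers to a captured group, so each match is rewritten using its own captured text.

'lc3ea6u8ot|jmp'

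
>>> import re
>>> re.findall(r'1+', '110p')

['11']

Pattern: one or more of a literal '1'.
Scanning left to right: at [0:2] → '11'.
No capturing groups, so `findall` returns the 1 full match string.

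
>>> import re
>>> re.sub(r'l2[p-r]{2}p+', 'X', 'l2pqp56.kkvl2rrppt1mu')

'X56.kkvXt1mu'

This matches the literal 'l2', then exactly 2 of a character in [p-r]; then one or more of a literal 'p'.
Matches: at [0:5] → 'l2pqp'; at [11:17] → 'l2rrpp'.
Every occurrence is swapped for 'X'.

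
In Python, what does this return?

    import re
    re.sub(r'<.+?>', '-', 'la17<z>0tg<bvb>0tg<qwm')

A non-greedy quantifier consumes as few characters as it can — just enough that the remainder of the pattern still matches from where it stops; whatever follows it matches normally.
Each match is replaced by '-'.

'la17-0tg-0tg<qwm'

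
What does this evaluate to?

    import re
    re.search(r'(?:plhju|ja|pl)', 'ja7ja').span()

(0, 2)

The match spans [0:2] → 'ja'.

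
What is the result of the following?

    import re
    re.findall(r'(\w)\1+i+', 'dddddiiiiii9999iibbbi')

['d', '9', 'b']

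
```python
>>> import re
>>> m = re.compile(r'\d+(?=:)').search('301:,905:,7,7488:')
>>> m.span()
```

(0, 3)

The lookaround is zero-width — it requires the adjacent text to match without consuming it, so the asserted text isn't part of the match.
The match spans [0:3] → '301'.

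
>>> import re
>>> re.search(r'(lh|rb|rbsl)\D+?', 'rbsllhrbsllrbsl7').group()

'rbs'

Alternation isn't longest-match — the leftmost alternative that fits at this position is chosen.
`search` walks the string left to right and returns the first match it finds.
The match spans [0:3] → 'rbs'.
Captured: group 1 = 'rb'.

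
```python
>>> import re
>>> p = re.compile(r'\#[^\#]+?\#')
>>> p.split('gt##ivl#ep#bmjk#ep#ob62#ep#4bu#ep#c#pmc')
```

Matches to split on: at [3:8] → '#ivl#'; at [10:16] → '#bmjk#'; at [18:24] → '#ob62#'; at [26:31] → '#4bu#'; at [33:36] → '#c#'.
Each match becomes a cut point; 6 segments remain.

['gt#', 'ep', 'ep', 'ep', 'ep', 'pmc']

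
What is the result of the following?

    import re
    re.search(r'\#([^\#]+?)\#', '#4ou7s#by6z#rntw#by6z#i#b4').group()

'#4ou7s#'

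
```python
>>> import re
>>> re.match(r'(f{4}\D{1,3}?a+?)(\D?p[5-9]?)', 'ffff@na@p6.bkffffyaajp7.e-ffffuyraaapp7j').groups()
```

The pattern matches exactly 4 of the literal 'f', then 1 to 3 of a non-digit (lazy), then one or more of the literal 'a' (lazy) (captured); then optionally a non-digit, then a literal 'p', then optionally a character in [5-9] (captured).
`match` is anchored at position 0; if the pattern doesn't fit there, it returns None.
The match spans [0:10] → 'ffff@na@p6'.
Captured: group 1 = 'ffff@na', group 2 = '@p6'.

('ffff@na', '@p6')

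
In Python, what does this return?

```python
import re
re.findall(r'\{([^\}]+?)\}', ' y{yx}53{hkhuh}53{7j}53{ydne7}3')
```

['yx', 'hkhuh', '7j', 'ydne7']

Matches: at [2:6] match '{yx}', group 1 = 'yx'; at [8:15] match '{hkhuh}', group 1 = 'hkhuh'; at [17:21] match '{7j}', group 1 = '7j'; at [23:30] match '{ydne7}', group 1 = 'ydne7'.
Because there's exactly one group, `findall` drops the full match and keeps group 1 from each hit.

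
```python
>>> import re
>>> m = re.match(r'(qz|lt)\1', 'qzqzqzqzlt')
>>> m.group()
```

'qzqz'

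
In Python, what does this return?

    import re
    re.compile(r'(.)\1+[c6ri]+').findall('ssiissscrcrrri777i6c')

The backreference `\1` re-matches whatever the first group consumed, character for character.
Matches: at [0:4] match 'ssii', group 1 = 's'; at [4:14] match 'ssscrcrrri', group 1 = 's'; at [14:20] match '777i6c', group 1 = '7'.
`findall` collects group 1 from each match (3 total).

['s', 's', '7']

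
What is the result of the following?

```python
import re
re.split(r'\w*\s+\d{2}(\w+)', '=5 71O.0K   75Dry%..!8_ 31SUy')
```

['=', 'O', '.', 'Dry', '%..!', 'SUy', '']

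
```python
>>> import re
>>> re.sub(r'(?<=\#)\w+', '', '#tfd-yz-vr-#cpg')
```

'#-yz-vr-#'

Because the assertion is zero-width, the text it checks is not consumed and won't appear in the result.
Matches: at [1:4] → 'tfd'; at [12:15] → 'cpg'.
`sub` substitutes '' at each match site.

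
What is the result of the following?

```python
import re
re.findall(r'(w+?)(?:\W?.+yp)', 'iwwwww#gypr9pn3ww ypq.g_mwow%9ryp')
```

Pattern: one or more of a literal 'w' (lazy) (captured); then optionally a non-word character, then one or more of any character, then the literal 'yp' (non-capturing group).
`findall` collects group 1 from the one match (1 total).

['w']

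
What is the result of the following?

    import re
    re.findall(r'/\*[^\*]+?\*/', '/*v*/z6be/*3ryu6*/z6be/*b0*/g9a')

['/*v*/', '/*3ryu6*/', '/*b0*/']

Walking the string: at [0:5] → '/*v*/'; at [9:18] → '/*3ryu6*/'; at [22:28] → '/*b0*/'.
`findall` yields the raw match text (3 of them) because the pattern has no groups.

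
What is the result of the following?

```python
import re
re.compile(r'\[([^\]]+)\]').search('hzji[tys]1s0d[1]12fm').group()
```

'[tys]'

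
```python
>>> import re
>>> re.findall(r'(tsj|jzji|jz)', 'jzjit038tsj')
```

['jzji', 'tsj']

Alternation tries branches left to right and keeps the first one that lets the overall match succeed at that position.
One capturing group, so `findall` returns just the captured substring from each match — 2 in all.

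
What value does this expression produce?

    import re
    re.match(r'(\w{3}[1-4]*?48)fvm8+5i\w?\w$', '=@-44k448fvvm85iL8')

None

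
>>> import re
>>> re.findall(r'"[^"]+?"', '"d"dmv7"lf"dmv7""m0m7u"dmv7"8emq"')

With no groups in the pattern, `findall` gives back each whole match — 4 here.

['"d"', '"lf"', '"m0m7u"', '"8emq"']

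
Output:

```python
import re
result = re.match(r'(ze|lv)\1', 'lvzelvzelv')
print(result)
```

None

The backreference `\1` re-matches whatever the first group consumed, character for character.
With `match`, the pattern is implicitly anchored at the beginning.
Here position 0 doesn't satisfy it, so the call returns None.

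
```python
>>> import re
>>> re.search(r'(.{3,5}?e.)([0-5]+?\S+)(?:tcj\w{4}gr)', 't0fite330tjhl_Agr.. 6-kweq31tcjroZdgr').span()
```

(19, 37)

The match spans [19:37] → ' 6-kweq31tcjroZdgr'.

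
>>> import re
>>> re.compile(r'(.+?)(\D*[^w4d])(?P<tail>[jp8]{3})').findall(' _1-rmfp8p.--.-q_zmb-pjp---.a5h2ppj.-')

[(' _1', '-rmf', 'p8p'), ('.', '--.-q_zmb-', 'pjp'), ('---.a5', 'h2', 'ppj')]

This matches one or more of any character (lazy) (captured); then zero or more of a non-digit, then any character except [w4d] (captured); then exactly 3 of one of [jp8] (captured as 'tail').
A `+?`/`*?`/`{m,n}?` starts at its minimum and grows only as far as needed for what follows to match.
Scanning left to right: at [0:10] match ' _1-rmfp8p', groups = (' _1', '-rmf', 'p8p'); at [10:24] match '.--.-q_zmb-pjp', groups = ('.', '--.-q_zmb-', 'pjp'); at [24:35] match '---.a5h2ppj', groups = ('---.a5', 'h2', 'ppj').
`findall` packs the 3 group values into a tuple for every match.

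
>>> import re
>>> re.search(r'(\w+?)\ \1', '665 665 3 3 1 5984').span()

(0, 7)

After group 1 captures some text, `\1` only succeeds where that same text appears again.
`re.search` tries every starting position until one works.
The match spans [0:7] → '665 665'.
Captured: group 1 = '665'.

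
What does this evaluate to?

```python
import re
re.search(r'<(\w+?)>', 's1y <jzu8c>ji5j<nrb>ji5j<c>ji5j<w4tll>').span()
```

`search` walks the string left to right and returns the first match it finds.
The match spans [4:11] → '<jzu8c>'.
Captured: group 1 = 'jzu8c'.

(4, 11)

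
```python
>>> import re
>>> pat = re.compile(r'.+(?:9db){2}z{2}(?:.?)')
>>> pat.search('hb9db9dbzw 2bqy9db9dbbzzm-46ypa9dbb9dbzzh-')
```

Pattern: one or more of any character, then the literal '9db' repeated 2 times, then exactly 2 of the literal 'z'; then optionally any character (non-capturing group).
`search` walks the string left to right and returns the first match it finds.
Here the pattern never matches, so the call returns None.

None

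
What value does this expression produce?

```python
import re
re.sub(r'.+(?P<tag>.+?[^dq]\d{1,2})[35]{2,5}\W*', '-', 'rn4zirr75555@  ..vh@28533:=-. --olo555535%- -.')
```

'-'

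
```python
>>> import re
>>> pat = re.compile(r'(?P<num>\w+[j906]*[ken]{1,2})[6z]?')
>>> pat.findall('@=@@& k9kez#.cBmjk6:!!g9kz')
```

['k9ke', 'cBmjk', 'g9k']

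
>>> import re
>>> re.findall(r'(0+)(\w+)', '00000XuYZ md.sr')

[('00000', 'XuYZ')]

This matches one or more of a literal '0' (captured); then one or more of a word character (captured).
2 groups means the one result is a tuple of 2 captured strings — 1 here.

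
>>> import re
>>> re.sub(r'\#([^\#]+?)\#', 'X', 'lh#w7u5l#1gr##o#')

'lhX1gr#X'

Matches: at [2:9] → '#w7u5l#'; at [13:16] → '#o#'.
Every occurrence is swapped for 'X'.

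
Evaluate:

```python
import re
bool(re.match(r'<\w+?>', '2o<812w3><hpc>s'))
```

`match` is anchored at position 0; if the pattern doesn't fit there, it returns None.
Here the string doesn't start with a match, so the call returns None, and `bool(None)` is False.

False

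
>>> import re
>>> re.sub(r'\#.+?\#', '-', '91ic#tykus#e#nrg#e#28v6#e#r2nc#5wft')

Matches: at [4:11] → '#tykus#'; at [12:17] → '#nrg#'; at [18:24] → '#28v6#'; at [25:31] → '#r2nc#'.
Every occurrence is swapped for '-'.

'91ic-e-e-e-5wft'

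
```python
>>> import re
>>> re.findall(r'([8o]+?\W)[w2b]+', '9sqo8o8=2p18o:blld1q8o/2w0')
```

['o8o8=', '8o:', '8o/']

Pattern: one or more of one of [8o] (lazy), then a non-word character (captured); then one or more of one of [w2b].
`findall` collects group 1 from each match (3 total).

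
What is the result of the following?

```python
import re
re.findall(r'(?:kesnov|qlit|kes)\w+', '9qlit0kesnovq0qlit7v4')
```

['qlit0kesnovq0qlit7v4']

Since nothing is captured, `findall` lists the 1 matched substring directly.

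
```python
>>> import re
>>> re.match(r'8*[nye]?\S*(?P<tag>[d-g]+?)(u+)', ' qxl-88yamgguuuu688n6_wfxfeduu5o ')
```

The pattern matches zero or more of the literal '8', then optionally one of [nye], then zero or more of a non-whitespace character; then one or more of a character in [d-g] (lazy) (captured as 'tag'); then one or more of a literal 'u' (captured).
`re.match` only tries the pattern at the start of the string.
Here the pattern fails at index 0, so the call returns None.

None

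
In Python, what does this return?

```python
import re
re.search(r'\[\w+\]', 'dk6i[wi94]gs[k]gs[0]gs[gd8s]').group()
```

'[wi94]'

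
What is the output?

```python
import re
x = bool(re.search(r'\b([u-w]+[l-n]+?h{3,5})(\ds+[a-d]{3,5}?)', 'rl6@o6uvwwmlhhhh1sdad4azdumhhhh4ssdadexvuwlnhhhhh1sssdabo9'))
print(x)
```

The pattern matches a word boundary (`\b`, zero-width); then one or more of a character in [u-w], then one or more of a character in [l-n] (lazy), then 3 to 5 of the literal 'h' (captured); then a digit, then one or more of a literal 's', then 3 to 5 of a character in [a-d] (lazy) (captured).
`re.search` scans for the first position where the pattern succeeds.
Here no position works, so the call returns None, and `bool(None)` is False.

False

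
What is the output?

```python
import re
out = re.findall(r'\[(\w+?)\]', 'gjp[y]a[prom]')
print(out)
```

['y', 'prom']

Walking the string: at [3:6] match '[y]', group 1 = 'y'; at [7:13] match '[prom]', group 1 = 'prom'.
One capturing group, so `findall` returns just the captured substring from each match — 2 in all.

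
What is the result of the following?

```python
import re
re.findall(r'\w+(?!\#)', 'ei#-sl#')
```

['e', 's']

The negative lookahead/lookbehind blocks any match where the forbidden context is present.
Matches: at [0:1] → 'e'; at [4:5] → 's'.
Since nothing is captured, `findall` lists the 2 matched substrings directly.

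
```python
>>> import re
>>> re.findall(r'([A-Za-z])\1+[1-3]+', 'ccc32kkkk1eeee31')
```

A backreference is literal: `\1` must see the identical characters the first group matched.
Walking the string: at [0:5] match 'ccc32', group 1 = 'c'; at [5:10] match 'kkkk1', group 1 = 'k'; at [10:16] match 'eeee31', group 1 = 'e'.
One capturing group, so `findall` returns just the captured substring from each match — 3 in all.

['c', 'k', 'e']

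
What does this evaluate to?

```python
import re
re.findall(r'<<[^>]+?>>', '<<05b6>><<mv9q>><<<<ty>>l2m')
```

['<<05b6>>', '<<mv9q>>', '<<<<ty>>']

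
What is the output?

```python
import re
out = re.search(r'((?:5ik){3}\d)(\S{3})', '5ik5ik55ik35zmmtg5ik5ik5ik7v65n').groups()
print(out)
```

('5ik5ik5ik7', 'v65')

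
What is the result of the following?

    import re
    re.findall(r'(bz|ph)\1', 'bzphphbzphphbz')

`\1` has to match the exact text group 1 already captured.
Scanning left to right: at [2:6] match 'phph', group 1 = 'ph'; at [8:12] match 'phph', group 1 = 'ph'.
`findall` collects group 1 from each match (2 total).

['ph', 'ph']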